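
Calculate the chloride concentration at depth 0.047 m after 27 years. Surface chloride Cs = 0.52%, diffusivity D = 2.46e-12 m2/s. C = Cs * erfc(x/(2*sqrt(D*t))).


t_seconds = 27 * 365.25 * 24 * 3600 = 852055200.0 s
arg = 0.047 / (2 * sqrt(2.46e-12 * 852055200.0))
= 0.5133
erfc(0.5133) = 0.4679
C = 0.52 * 0.4679 = 0.2433%

0.2433


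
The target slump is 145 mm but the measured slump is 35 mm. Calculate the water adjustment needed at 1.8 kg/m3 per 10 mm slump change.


Difference = 145 - 35 = 110 mm
Water adjustment = 110 * 1.8 / 10 = 19.8 kg/m3

19.8


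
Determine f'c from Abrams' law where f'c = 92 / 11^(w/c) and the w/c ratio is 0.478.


f'c = 92 / 11^0.478
= 92 / 3.146
= 29.24 MPa

29.24


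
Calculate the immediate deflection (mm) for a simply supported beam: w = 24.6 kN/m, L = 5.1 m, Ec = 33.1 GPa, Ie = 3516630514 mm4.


Convert: L = 5.1 m = 5100 mm, Ec = 33.1 GPa = 33100 MPa
delta = 5 * 24.6 * 5100^4 / (384 * 33100 * 3516630514)
= 1.86 mm

1.86


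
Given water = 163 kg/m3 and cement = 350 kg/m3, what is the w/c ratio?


w/c = water / cement
w/c = 163 / 350 = 0.466

0.466


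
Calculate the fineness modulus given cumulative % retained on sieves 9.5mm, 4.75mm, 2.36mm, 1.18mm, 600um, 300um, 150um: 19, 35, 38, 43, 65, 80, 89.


FM = sum(cumulative % retained) / 100
= 369 / 100
= 3.69

3.69


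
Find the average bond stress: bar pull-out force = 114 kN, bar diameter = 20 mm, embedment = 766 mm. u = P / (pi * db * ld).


u = P / (pi * db * ld)
= 114 * 1000 / (pi * 20 * 766)
= 2.369 MPa

2.369


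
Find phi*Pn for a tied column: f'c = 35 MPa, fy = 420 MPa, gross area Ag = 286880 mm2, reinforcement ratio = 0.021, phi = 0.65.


Ast = rho * Ag = 0.021 * 286880 = 6024.48 mm2
phi*Pn = 0.65 * 0.80 * (0.85 * 35 * (286880 - 6024.48) + 420 * 6024.48) / 1000
= 5660.58 kN

5660.58


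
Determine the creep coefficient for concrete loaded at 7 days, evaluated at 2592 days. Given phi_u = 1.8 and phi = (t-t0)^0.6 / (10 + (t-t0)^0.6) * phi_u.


dt = 2592 - 7 = 2585
phi = 2585^0.6 / (10 + 2585^0.6) * 1.8
= 1.652

1.652


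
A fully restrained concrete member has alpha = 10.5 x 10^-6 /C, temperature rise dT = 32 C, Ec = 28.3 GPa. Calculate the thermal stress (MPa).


sigma = alpha * dT * Ec
= 10.5e-6 * 32 * 28.3 * 1000
= 9.509 MPa

9.509


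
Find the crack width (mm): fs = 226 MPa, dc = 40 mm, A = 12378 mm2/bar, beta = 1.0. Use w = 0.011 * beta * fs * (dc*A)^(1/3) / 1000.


w = 0.011 * beta * fs * (dc * A)^(1/3) / 1000
= 0.011 * 1.0 * 226 * (40 * 12378)^(1/3) / 1000
= 0.197 mm

0.197


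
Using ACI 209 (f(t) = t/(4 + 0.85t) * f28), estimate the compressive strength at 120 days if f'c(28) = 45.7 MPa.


f(120) = 120 / (4 + 0.85 * 120) * 45.7
= 120 / 106.0 * 45.7
= 51.74 MPa

51.74


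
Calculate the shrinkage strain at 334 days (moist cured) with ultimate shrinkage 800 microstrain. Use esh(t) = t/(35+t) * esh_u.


esh(334) = 334 / (35 + 334) * 800
= 334 / 369 * 800
= 724.1 microstrain

724.1


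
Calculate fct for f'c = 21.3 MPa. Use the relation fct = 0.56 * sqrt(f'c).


fct = 0.56 * sqrt(21.3)
= 0.56 * 4.615
= 2.585 MPa

2.585


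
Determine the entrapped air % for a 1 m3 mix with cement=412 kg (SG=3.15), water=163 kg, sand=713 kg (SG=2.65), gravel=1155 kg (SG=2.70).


Vol cement = 412 / (3.15 * 1000) = 0.130794 m3
Vol water = 163 / 1000 = 0.163 m3
Vol sand = 713 / (2.65 * 1000) = 0.269057 m3
Vol gravel = 1155 / (2.70 * 1000) = 0.427778 m3
Total solid + water volume = 0.990628 m3
Air = (1 - 0.990628) * 100 = 0.94%

0.94


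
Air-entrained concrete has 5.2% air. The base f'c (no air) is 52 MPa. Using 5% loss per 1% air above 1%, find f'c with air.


Strength loss = (5.2 - 1) * 5 = 21.0%
f'c = 52 * (1 - 21.0/100)
= 41.08 MPa

41.08


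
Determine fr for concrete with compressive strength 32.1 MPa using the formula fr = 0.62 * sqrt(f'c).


fr = 0.62 * sqrt(32.1)
= 3.513 MPa

3.513


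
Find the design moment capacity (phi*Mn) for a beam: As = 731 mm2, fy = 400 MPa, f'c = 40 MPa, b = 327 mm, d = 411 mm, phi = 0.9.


a = As * fy / (0.85 * f'c * b)
= 731 * 400 / (0.85 * 40 * 327)
= 26.2997 mm
Mn = As * fy * (d - a/2) / 10^6
= 116.3314 kN-m
phi*Mn = 0.9 * 116.3314 = 104.7 kN-m

104.7


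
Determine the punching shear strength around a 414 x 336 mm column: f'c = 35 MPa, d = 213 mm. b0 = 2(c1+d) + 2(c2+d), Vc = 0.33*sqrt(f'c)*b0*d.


b0 = 2*(414 + 213) + 2*(336 + 213) = 2352 mm
Vc = 0.33 * sqrt(35) * 2352 * 213 / 1000
= 978.06 kN

978.06


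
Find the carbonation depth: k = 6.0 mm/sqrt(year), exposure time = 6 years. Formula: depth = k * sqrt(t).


depth = k * sqrt(t)
= 6.0 * sqrt(6)
= 14.7 mm

14.7


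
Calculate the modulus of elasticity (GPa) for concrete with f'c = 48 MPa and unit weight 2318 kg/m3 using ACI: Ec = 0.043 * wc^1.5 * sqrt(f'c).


Ec = 0.043 * 2318^1.5 * sqrt(48) / 1000
= 33.25 GPa

33.25


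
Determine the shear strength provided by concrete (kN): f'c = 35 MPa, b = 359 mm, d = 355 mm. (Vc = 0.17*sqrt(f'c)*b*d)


Vc = 0.17 * sqrt(35) * 359 * 355 / 1000
= 128.18 kN

128.18


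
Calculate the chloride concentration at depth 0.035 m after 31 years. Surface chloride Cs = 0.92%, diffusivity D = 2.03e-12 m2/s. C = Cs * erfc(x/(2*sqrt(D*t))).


t_seconds = 31 * 365.25 * 24 * 3600 = 978285600.0 s
arg = 0.035 / (2 * sqrt(2.03e-12 * 978285600.0))
= 0.3927
erfc(0.3927) = 0.5787
C = 0.92 * 0.5787 = 0.5324%

0.5324


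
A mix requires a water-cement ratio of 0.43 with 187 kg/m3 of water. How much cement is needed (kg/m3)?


Cement = water / (w/c)
= 187 / 0.43
= 434.9 kg/m3

434.9


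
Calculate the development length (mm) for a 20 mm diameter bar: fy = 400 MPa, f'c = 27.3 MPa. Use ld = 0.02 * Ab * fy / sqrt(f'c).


Ab = pi * 20^2 / 4 = 314.159 mm2
ld = 0.02 * 314.159 * 400 / sqrt(27.3)
= 481.0 mm

481.0


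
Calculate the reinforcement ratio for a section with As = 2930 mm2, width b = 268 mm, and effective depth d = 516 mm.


rho = As / (b * d)
= 2930 / (268 * 516)
= 0.0212

0.0212


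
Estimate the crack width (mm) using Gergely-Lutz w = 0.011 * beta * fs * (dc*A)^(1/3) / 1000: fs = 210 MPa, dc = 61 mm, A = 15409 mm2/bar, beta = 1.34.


w = 0.011 * beta * fs * (dc * A)^(1/3) / 1000
= 0.011 * 1.34 * 210 * (61 * 15409)^(1/3) / 1000
= 0.303 mm

0.303


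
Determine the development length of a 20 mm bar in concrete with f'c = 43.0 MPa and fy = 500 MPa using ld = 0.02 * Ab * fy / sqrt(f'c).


Ab = pi * 20^2 / 4 = 314.159 mm2
ld = 0.02 * 314.159 * 500 / sqrt(43.0)
= 479.1 mm

479.1


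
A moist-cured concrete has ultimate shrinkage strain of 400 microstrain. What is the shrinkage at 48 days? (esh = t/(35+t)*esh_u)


esh(48) = 48 / (35 + 48) * 400
= 48 / 83 * 400
= 231.3 microstrain

231.3


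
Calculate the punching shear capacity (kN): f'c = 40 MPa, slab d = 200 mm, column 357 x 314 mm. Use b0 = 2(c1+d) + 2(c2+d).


b0 = 2*(357 + 200) + 2*(314 + 200) = 2142 mm
Vc = 0.33 * sqrt(40) * 2142 * 200 / 1000
= 894.12 kN

894.12


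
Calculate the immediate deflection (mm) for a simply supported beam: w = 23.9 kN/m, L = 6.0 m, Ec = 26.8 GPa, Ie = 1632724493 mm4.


Convert: L = 6.0 m = 6000 mm, Ec = 26.8 GPa = 26800 MPa
delta = 5 * 23.9 * 6000^4 / (384 * 26800 * 1632724493)
= 9.22 mm

9.22


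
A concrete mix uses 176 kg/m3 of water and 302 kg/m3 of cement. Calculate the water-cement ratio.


w/c = water / cement
w/c = 176 / 302 = 0.583

0.583


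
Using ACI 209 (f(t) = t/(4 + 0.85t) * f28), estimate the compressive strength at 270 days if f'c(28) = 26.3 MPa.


f(270) = 270 / (4 + 0.85 * 270) * 26.3
= 270 / 233.5 * 26.3
= 30.41 MPa

30.41


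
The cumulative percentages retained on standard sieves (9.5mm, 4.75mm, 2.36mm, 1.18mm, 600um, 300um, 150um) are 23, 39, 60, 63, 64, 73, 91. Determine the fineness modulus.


FM = sum(cumulative % retained) / 100
= 413 / 100
= 4.13

4.13


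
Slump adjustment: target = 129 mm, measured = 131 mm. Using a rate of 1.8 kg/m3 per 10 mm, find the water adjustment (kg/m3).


Difference = 129 - 131 = -2 mm
Water adjustment = -2 * 1.8 / 10 = -0.4 kg/m3

-0.4


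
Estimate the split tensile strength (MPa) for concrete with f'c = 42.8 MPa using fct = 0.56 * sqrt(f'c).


fct = 0.56 * sqrt(42.8)
= 0.56 * 6.542
= 3.664 MPa

3.664


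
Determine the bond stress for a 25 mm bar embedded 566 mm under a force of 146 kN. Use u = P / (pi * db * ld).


u = P / (pi * db * ld)
= 146 * 1000 / (pi * 25 * 566)
= 3.284 MPa

3.284


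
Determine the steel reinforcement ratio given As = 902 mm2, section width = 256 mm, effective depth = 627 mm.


rho = As / (b * d)
= 902 / (256 * 627)
= 0.0056

0.0056


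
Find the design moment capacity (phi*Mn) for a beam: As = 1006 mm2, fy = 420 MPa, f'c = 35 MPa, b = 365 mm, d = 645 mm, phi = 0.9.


a = As * fy / (0.85 * f'c * b)
= 1006 * 420 / (0.85 * 35 * 365)
= 38.9106 mm
Mn = As * fy * (d - a/2) / 10^6
= 264.3052 kN-m
phi*Mn = 0.9 * 264.3052 = 237.87 kN-m

237.87


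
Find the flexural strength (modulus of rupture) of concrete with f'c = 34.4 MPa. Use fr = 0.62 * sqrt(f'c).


fr = 0.62 * sqrt(34.4)
= 3.636 MPa

3.636


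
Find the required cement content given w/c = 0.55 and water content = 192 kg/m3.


Cement = water / (w/c)
= 192 / 0.55
= 349.1 kg/m3

349.1


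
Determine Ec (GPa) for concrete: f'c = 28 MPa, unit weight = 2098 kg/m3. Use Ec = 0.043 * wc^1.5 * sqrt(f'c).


Ec = 0.043 * 2098^1.5 * sqrt(28) / 1000
= 21.87 GPa

21.87


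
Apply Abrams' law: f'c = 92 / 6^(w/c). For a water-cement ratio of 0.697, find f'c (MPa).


f'c = 92 / 6^0.697
= 92 / 3.486
= 26.39 MPa

26.39


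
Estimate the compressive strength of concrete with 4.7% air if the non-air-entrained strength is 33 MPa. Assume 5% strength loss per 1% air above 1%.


Strength loss = (4.7 - 1) * 5 = 18.5%
f'c = 33 * (1 - 18.5/100)
= 26.89 MPa

26.89


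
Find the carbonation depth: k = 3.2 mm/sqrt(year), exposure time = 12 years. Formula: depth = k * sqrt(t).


depth = k * sqrt(t)
= 3.2 * sqrt(12)
= 11.09 mm

11.09


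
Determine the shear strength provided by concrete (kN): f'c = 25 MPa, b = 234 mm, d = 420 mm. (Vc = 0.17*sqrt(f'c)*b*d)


Vc = 0.17 * sqrt(25) * 234 * 420 / 1000
= 83.54 kN

83.54


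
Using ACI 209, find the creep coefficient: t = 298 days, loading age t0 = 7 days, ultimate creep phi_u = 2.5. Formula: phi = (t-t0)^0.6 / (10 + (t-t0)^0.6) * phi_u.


dt = 298 - 7 = 291
phi = 291^0.6 / (10 + 291^0.6) * 2.5
= 1.876

1.876


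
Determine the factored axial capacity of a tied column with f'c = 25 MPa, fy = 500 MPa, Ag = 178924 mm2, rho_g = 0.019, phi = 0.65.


Ast = rho * Ag = 0.019 * 178924 = 3399.556 mm2
phi*Pn = 0.65 * 0.80 * (0.85 * 25 * (178924 - 3399.556) + 500 * 3399.556) / 1000
= 2823.43 kN

2823.43


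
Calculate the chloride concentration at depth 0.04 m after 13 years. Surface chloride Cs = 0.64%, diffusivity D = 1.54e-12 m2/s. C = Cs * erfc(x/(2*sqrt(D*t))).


t_seconds = 13 * 365.25 * 24 * 3600 = 410248800.0 s
arg = 0.04 / (2 * sqrt(1.54e-12 * 410248800.0))
= 0.7957
erfc(0.7957) = 0.2605
C = 0.64 * 0.2605 = 0.1667%

0.1667


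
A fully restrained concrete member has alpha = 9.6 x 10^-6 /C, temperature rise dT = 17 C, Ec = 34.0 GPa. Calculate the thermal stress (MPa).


sigma = alpha * dT * Ec
= 9.6e-6 * 17 * 34.0 * 1000
= 5.549 MPa

5.549


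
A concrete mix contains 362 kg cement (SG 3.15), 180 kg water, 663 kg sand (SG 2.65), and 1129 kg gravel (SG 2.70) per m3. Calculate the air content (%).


Vol cement = 362 / (3.15 * 1000) = 0.114921 m3
Vol water = 180 / 1000 = 0.18 m3
Vol sand = 663 / (2.65 * 1000) = 0.250189 m3
Vol gravel = 1129 / (2.70 * 1000) = 0.418148 m3
Total solid + water volume = 0.963257 m3
Air = (1 - 0.963257) * 100 = 3.67%

3.67


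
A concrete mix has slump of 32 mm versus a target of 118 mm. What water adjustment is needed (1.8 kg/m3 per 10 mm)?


Difference = 118 - 32 = 86 mm
Water adjustment = 86 * 1.8 / 10 = 15.5 kg/m3

15.5


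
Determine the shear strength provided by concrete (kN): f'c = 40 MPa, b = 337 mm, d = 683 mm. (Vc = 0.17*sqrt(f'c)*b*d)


Vc = 0.17 * sqrt(40) * 337 * 683 / 1000
= 247.47 kN

247.47


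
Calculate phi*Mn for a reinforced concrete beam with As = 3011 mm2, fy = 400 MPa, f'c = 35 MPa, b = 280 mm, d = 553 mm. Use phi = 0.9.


a = As * fy / (0.85 * f'c * b)
= 3011 * 400 / (0.85 * 35 * 280)
= 144.5858 mm
Mn = As * fy * (d - a/2) / 10^6
= 578.9636 kN-m
phi*Mn = 0.9 * 578.9636 = 521.07 kN-m

521.07


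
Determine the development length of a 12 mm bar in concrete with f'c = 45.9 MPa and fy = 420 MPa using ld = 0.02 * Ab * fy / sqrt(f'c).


Ab = pi * 12^2 / 4 = 113.097 mm2
ld = 0.02 * 113.097 * 420 / sqrt(45.9)
= 140.2 mm

140.2


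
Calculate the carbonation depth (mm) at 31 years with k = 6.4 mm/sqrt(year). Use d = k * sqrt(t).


depth = k * sqrt(t)
= 6.4 * sqrt(31)
= 35.63 mm

35.63


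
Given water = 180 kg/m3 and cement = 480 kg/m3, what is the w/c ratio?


w/c = water / cement
w/c = 180 / 480 = 0.375

0.375


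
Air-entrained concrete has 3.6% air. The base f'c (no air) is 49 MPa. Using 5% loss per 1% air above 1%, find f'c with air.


Strength loss = (3.6 - 1) * 5 = 13.0%
f'c = 49 * (1 - 13.0/100)
= 42.63 MPa

42.63


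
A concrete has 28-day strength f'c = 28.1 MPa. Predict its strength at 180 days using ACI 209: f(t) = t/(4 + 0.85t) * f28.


f(180) = 180 / (4 + 0.85 * 180) * 28.1
= 180 / 157.0 * 28.1
= 32.22 MPa

32.22


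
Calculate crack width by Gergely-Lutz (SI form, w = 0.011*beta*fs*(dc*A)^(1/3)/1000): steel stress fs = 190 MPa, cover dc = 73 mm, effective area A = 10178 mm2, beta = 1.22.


w = 0.011 * beta * fs * (dc * A)^(1/3) / 1000
= 0.011 * 1.22 * 190 * (73 * 10178)^(1/3) / 1000
= 0.231 mm

0.231


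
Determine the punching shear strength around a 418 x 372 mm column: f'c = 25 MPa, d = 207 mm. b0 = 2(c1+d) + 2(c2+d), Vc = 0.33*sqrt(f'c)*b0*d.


b0 = 2*(418 + 207) + 2*(372 + 207) = 2408 mm
Vc = 0.33 * sqrt(25) * 2408 * 207 / 1000
= 822.45 kN

822.45


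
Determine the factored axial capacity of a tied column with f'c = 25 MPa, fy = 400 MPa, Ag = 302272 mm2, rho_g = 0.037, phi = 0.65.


Ast = rho * Ag = 0.037 * 302272 = 11184.064 mm2
phi*Pn = 0.65 * 0.80 * (0.85 * 25 * (302272 - 11184.064) + 400 * 11184.064) / 1000
= 5542.81 kN

5542.81


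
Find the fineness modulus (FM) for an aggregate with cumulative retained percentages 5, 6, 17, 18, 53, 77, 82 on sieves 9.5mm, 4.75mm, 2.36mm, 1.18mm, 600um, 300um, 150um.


FM = sum(cumulative % retained) / 100
= 258 / 100
= 2.58

2.58


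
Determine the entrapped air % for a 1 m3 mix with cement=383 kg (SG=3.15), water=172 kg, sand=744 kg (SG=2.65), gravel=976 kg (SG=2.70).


Vol cement = 383 / (3.15 * 1000) = 0.121587 m3
Vol water = 172 / 1000 = 0.172 m3
Vol sand = 744 / (2.65 * 1000) = 0.280755 m3
Vol gravel = 976 / (2.70 * 1000) = 0.361481 m3
Total solid + water volume = 0.935824 m3
Air = (1 - 0.935824) * 100 = 6.42%

6.42


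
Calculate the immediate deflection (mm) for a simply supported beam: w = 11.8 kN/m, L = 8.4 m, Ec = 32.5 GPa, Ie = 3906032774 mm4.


Convert: L = 8.4 m = 8400 mm, Ec = 32.5 GPa = 32500 MPa
delta = 5 * 11.8 * 8400^4 / (384 * 32500 * 3906032774)
= 6.03 mm

6.03


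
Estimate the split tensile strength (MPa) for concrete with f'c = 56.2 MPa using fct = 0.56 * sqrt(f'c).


fct = 0.56 * sqrt(56.2)
= 0.56 * 7.497
= 4.198 MPa

4.198


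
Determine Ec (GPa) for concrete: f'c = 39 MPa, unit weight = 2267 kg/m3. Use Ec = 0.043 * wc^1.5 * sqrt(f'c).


Ec = 0.043 * 2267^1.5 * sqrt(39) / 1000
= 28.99 GPa

28.99


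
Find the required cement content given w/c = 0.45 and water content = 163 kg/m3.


Cement = water / (w/c)
= 163 / 0.45
= 362.2 kg/m3

362.2


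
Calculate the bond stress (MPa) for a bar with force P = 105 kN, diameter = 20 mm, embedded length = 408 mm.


u = P / (pi * db * ld)
= 105 * 1000 / (pi * 20 * 408)
= 4.096 MPa

4.096


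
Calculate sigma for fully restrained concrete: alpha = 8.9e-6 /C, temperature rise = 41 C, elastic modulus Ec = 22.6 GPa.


sigma = alpha * dT * Ec
= 8.9e-6 * 41 * 22.6 * 1000
= 8.247 MPa

8.247


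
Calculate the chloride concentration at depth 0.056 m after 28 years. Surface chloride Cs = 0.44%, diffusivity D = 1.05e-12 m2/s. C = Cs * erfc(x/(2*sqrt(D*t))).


t_seconds = 28 * 365.25 * 24 * 3600 = 883612800.0 s
arg = 0.056 / (2 * sqrt(1.05e-12 * 883612800.0))
= 0.9192
erfc(0.9192) = 0.1936
C = 0.44 * 0.1936 = 0.0852%

0.0852


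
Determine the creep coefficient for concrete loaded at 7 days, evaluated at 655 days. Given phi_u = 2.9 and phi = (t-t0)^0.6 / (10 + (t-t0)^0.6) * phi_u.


dt = 655 - 7 = 648
phi = 648^0.6 / (10 + 648^0.6) * 2.9
= 2.405

2.405


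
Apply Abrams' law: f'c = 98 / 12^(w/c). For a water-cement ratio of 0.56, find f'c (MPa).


f'c = 98 / 12^0.56
= 98 / 4.021
= 24.37 MPa

24.37


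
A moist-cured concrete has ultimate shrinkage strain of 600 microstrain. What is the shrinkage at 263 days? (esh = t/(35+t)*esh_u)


esh(263) = 263 / (35 + 263) * 600
= 263 / 298 * 600
= 529.5 microstrain

529.5


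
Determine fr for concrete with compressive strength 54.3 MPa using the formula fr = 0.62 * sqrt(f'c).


fr = 0.62 * sqrt(54.3)
= 4.569 MPa

4.569


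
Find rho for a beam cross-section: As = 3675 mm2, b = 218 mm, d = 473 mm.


rho = As / (b * d)
= 3675 / (218 * 473)
= 0.0356

0.0356


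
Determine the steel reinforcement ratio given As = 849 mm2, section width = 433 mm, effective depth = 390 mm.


rho = As / (b * d)
= 849 / (433 * 390)
= 0.005

0.005


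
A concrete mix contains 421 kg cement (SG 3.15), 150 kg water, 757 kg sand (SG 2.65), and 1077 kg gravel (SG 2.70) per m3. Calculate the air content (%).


Vol cement = 421 / (3.15 * 1000) = 0.133651 m3
Vol water = 150 / 1000 = 0.15 m3
Vol sand = 757 / (2.65 * 1000) = 0.28566 m3
Vol gravel = 1077 / (2.70 * 1000) = 0.398889 m3
Total solid + water volume = 0.9682 m3
Air = (1 - 0.9682) * 100 = 3.18%

3.18


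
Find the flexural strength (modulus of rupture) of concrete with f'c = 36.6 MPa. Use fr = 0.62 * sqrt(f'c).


fr = 0.62 * sqrt(36.6)
= 3.751 MPa

3.751


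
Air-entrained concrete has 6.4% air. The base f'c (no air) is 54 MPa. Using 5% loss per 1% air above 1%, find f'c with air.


Strength loss = (6.4 - 1) * 5 = 27.0%
f'c = 54 * (1 - 27.0/100)
= 39.42 MPa

39.42


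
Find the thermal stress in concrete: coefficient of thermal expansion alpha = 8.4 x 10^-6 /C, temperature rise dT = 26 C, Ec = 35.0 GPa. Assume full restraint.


sigma = alpha * dT * Ec
= 8.4e-6 * 26 * 35.0 * 1000
= 7.644 MPa

7.644


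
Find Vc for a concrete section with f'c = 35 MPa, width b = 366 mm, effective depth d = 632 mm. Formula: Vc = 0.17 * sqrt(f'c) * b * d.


Vc = 0.17 * sqrt(35) * 366 * 632 / 1000
= 232.64 kN

232.64


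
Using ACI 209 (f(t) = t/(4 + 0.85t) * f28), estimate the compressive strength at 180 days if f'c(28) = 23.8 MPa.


f(180) = 180 / (4 + 0.85 * 180) * 23.8
= 180 / 157.0 * 23.8
= 27.29 MPa

27.29


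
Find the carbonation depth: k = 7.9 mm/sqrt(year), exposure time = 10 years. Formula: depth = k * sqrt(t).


depth = k * sqrt(t)
= 7.9 * sqrt(10)
= 24.98 mm

24.98


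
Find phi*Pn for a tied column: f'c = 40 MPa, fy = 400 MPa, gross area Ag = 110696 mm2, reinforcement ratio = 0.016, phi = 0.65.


Ast = rho * Ag = 0.016 * 110696 = 1771.136 mm2
phi*Pn = 0.65 * 0.80 * (0.85 * 40 * (110696 - 1771.136) + 400 * 1771.136) / 1000
= 2294.19 kN

2294.19


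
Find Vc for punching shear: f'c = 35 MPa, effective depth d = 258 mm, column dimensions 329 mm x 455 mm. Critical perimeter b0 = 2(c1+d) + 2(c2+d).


b0 = 2*(329 + 258) + 2*(455 + 258) = 2600 mm
Vc = 0.33 * sqrt(35) * 2600 * 258 / 1000
= 1309.61 kN

1309.61


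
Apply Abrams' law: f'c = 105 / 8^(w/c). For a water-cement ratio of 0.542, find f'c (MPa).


f'c = 105 / 8^0.542
= 105 / 3.087
= 34.02 MPa

34.02


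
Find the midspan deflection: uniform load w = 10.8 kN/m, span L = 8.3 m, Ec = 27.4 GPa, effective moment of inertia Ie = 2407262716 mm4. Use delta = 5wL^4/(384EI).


Convert: L = 8.3 m = 8300 mm, Ec = 27.4 GPa = 27400 MPa
delta = 5 * 10.8 * 8300^4 / (384 * 27400 * 2407262716)
= 10.12 mm

10.12


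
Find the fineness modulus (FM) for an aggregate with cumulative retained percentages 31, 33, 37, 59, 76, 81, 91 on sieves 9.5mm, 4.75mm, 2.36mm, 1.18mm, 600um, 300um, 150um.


FM = sum(cumulative % retained) / 100
= 408 / 100
= 4.08

4.08


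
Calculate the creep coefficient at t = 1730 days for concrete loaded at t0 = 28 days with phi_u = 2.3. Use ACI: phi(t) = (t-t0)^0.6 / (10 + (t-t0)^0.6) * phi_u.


dt = 1730 - 28 = 1702
phi = 1702^0.6 / (10 + 1702^0.6) * 2.3
= 2.062

2.062


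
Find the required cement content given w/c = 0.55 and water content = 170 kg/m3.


Cement = water / (w/c)
= 170 / 0.55
= 309.1 kg/m3

309.1


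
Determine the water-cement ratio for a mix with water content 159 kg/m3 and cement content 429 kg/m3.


w/c = water / cement
w/c = 159 / 429 = 0.371

0.371


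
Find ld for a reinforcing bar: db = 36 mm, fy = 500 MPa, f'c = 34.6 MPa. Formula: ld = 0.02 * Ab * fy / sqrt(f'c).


Ab = pi * 36^2 / 4 = 1017.876 mm2
ld = 0.02 * 1017.876 * 500 / sqrt(34.6)
= 1730.4 mm

1730.4


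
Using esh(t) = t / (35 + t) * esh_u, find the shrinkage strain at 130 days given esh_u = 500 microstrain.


esh(130) = 130 / (35 + 130) * 500
= 130 / 165 * 500
= 393.9 microstrain

393.9


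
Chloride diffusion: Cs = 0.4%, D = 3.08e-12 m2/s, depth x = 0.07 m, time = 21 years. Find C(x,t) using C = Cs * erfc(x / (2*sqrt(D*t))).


t_seconds = 21 * 365.25 * 24 * 3600 = 662709600.0 s
arg = 0.07 / (2 * sqrt(3.08e-12 * 662709600.0))
= 0.7747
erfc(0.7747) = 0.2733
C = 0.4 * 0.2733 = 0.1093%

0.1093


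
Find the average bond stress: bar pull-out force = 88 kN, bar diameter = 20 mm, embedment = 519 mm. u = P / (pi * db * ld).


u = P / (pi * db * ld)
= 88 * 1000 / (pi * 20 * 519)
= 2.699 MPa

2.699


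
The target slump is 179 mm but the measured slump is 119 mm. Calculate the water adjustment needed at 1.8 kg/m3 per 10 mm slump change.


Difference = 179 - 119 = 60 mm
Water adjustment = 60 * 1.8 / 10 = 10.8 kg/m3

10.8


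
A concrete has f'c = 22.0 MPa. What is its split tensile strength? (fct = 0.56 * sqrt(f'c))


fct = 0.56 * sqrt(22.0)
= 0.56 * 4.69
= 2.627 MPa

2.627


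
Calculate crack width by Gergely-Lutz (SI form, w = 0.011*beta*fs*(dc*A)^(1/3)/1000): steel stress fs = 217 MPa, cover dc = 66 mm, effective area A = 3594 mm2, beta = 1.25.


w = 0.011 * beta * fs * (dc * A)^(1/3) / 1000
= 0.011 * 1.25 * 217 * (66 * 3594)^(1/3) / 1000
= 0.185 mm

0.185


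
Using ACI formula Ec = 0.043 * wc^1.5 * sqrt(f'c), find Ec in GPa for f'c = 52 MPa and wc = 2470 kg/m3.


Ec = 0.043 * 2470^1.5 * sqrt(52) / 1000
= 38.06 GPa

38.06


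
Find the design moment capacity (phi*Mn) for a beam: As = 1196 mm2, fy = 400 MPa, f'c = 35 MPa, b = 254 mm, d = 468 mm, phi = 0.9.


a = As * fy / (0.85 * f'c * b)
= 1196 * 400 / (0.85 * 35 * 254)
= 63.3097 mm
Mn = As * fy * (d - a/2) / 10^6
= 208.7475 kN-m
phi*Mn = 0.9 * 208.7475 = 187.87 kN-m

187.87


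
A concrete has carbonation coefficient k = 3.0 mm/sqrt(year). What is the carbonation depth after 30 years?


depth = k * sqrt(t)
= 3.0 * sqrt(30)
= 16.43 mm

16.43


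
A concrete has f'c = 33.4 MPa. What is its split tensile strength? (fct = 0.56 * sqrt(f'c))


fct = 0.56 * sqrt(33.4)
= 0.56 * 5.779
= 3.236 MPa

3.236


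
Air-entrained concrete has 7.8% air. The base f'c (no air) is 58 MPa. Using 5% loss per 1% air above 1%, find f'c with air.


Strength loss = (7.8 - 1) * 5 = 34.0%
f'c = 58 * (1 - 34.0/100)
= 38.28 MPa

38.28


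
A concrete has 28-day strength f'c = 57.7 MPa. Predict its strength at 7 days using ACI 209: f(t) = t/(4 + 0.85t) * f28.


f(7) = 7 / (4 + 0.85 * 7) * 57.7
= 7 / 9.95 * 57.7
= 40.59 MPa

40.59


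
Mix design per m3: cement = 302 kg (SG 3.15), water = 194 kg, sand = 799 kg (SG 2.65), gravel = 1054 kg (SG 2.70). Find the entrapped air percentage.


Vol cement = 302 / (3.15 * 1000) = 0.095873 m3
Vol water = 194 / 1000 = 0.194 m3
Vol sand = 799 / (2.65 * 1000) = 0.301509 m3
Vol gravel = 1054 / (2.70 * 1000) = 0.39037 m3
Total solid + water volume = 0.981753 m3
Air = (1 - 0.981753) * 100 = 1.82%

1.82


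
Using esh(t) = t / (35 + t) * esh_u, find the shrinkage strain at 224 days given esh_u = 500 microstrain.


esh(224) = 224 / (35 + 224) * 500
= 224 / 259 * 500
= 432.4 microstrain

432.4


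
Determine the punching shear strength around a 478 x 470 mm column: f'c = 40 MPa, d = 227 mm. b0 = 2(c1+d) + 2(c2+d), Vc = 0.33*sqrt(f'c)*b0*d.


b0 = 2*(478 + 227) + 2*(470 + 227) = 2804 mm
Vc = 0.33 * sqrt(40) * 2804 * 227 / 1000
= 1328.46 kN

1328.46


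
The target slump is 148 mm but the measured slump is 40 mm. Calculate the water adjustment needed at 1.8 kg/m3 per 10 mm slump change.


Difference = 148 - 40 = 108 mm
Water adjustment = 108 * 1.8 / 10 = 19.4 kg/m3

19.4


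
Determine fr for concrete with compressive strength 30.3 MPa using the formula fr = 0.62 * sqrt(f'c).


fr = 0.62 * sqrt(30.3)
= 3.413 MPa

3.413


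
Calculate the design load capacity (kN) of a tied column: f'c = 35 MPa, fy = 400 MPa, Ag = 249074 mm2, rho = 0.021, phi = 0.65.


Ast = rho * Ag = 0.021 * 249074 = 5230.554 mm2
phi*Pn = 0.65 * 0.80 * (0.85 * 35 * (249074 - 5230.554) + 400 * 5230.554) / 1000
= 4860.21 kN

4860.21


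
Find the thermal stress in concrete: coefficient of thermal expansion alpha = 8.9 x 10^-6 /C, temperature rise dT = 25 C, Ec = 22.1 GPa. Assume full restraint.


sigma = alpha * dT * Ec
= 8.9e-6 * 25 * 22.1 * 1000
= 4.917 MPa

4.917


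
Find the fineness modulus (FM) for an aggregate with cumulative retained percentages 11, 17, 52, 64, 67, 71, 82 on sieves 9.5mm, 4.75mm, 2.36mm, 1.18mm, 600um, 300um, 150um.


FM = sum(cumulative % retained) / 100
= 364 / 100
= 3.64

3.64


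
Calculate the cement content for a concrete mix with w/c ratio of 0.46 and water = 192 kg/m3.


Cement = water / (w/c)
= 192 / 0.46
= 417.4 kg/m3

417.4


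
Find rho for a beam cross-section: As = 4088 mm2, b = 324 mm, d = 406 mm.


rho = As / (b * d)
= 4088 / (324 * 406)
= 0.0311

0.0311


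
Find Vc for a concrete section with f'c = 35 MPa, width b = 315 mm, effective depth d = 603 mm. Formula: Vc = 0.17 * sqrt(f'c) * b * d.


Vc = 0.17 * sqrt(35) * 315 * 603 / 1000
= 191.03 kN

191.03


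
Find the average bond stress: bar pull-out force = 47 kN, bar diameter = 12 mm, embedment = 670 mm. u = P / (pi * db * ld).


u = P / (pi * db * ld)
= 47 * 1000 / (pi * 12 * 670)
= 1.861 MPa

1.861


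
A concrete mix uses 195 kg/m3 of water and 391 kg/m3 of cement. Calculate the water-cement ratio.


w/c = water / cement
w/c = 195 / 391 = 0.499

0.499


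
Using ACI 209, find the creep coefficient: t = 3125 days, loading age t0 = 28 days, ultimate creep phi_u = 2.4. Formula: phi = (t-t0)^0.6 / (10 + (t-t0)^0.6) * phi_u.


dt = 3125 - 28 = 3097
phi = 3097^0.6 / (10 + 3097^0.6) * 2.4
= 2.221

2.221


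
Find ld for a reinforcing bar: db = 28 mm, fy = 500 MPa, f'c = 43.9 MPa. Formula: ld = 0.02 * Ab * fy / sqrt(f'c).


Ab = pi * 28^2 / 4 = 615.752 mm2
ld = 0.02 * 615.752 * 500 / sqrt(43.9)
= 929.3 mm

929.3


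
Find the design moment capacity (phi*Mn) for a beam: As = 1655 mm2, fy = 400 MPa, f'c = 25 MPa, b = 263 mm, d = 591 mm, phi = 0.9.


a = As * fy / (0.85 * f'c * b)
= 1655 * 400 / (0.85 * 25 * 263)
= 118.4522 mm
Mn = As * fy * (d - a/2) / 10^6
= 352.0343 kN-m
phi*Mn = 0.9 * 352.0343 = 316.83 kN-m

316.83


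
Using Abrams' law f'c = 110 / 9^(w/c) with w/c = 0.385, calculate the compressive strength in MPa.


f'c = 110 / 9^0.385
= 110 / 2.33
= 47.21 MPa

47.21


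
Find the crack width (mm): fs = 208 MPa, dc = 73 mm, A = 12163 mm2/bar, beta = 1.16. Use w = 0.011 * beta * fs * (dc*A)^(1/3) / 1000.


w = 0.011 * beta * fs * (dc * A)^(1/3) / 1000
= 0.011 * 1.16 * 208 * (73 * 12163)^(1/3) / 1000
= 0.255 mm

0.255


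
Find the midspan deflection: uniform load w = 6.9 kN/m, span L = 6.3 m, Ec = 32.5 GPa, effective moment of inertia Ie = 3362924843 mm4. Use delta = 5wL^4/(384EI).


Convert: L = 6.3 m = 6300 mm, Ec = 32.5 GPa = 32500 MPa
delta = 5 * 6.9 * 6300^4 / (384 * 32500 * 3362924843)
= 1.29 mm

1.29


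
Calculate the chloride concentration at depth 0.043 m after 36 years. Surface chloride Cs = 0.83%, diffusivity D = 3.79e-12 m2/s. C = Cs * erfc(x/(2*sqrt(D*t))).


t_seconds = 36 * 365.25 * 24 * 3600 = 1136073600.0 s
arg = 0.043 / (2 * sqrt(3.79e-12 * 1136073600.0))
= 0.3277
erfc(0.3277) = 0.6431
C = 0.83 * 0.6431 = 0.5338%

0.5338


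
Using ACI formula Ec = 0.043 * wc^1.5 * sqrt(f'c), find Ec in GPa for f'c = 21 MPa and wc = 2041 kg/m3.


Ec = 0.043 * 2041^1.5 * sqrt(21) / 1000
= 18.17 GPa

18.17


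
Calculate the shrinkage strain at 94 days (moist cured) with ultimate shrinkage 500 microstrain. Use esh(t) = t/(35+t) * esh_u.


esh(94) = 94 / (35 + 94) * 500
= 94 / 129 * 500
= 364.3 microstrain

364.3


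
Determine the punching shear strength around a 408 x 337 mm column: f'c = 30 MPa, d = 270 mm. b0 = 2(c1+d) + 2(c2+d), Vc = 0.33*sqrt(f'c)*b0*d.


b0 = 2*(408 + 270) + 2*(337 + 270) = 2570 mm
Vc = 0.33 * sqrt(30) * 2570 * 270 / 1000
= 1254.21 kN

1254.21


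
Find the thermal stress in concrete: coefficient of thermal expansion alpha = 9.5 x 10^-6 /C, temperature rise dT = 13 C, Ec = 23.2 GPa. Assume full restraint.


sigma = alpha * dT * Ec
= 9.5e-6 * 13 * 23.2 * 1000
= 2.865 MPa

2.865


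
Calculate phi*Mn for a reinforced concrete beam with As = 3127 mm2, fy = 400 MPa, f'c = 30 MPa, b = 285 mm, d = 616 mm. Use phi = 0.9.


a = As * fy / (0.85 * f'c * b)
= 3127 * 400 / (0.85 * 30 * 285)
= 172.1087 mm
Mn = As * fy * (d - a/2) / 10^6
= 662.856 kN-m
phi*Mn = 0.9 * 662.856 = 596.57 kN-m

596.57


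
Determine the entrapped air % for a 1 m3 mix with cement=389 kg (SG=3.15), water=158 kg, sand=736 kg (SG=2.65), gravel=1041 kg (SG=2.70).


Vol cement = 389 / (3.15 * 1000) = 0.123492 m3
Vol water = 158 / 1000 = 0.158 m3
Vol sand = 736 / (2.65 * 1000) = 0.277736 m3
Vol gravel = 1041 / (2.70 * 1000) = 0.385556 m3
Total solid + water volume = 0.944783 m3
Air = (1 - 0.944783) * 100 = 5.52%

5.52


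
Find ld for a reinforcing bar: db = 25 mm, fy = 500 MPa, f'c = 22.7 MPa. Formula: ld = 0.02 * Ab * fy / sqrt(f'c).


Ab = pi * 25^2 / 4 = 490.874 mm2
ld = 0.02 * 490.874 * 500 / sqrt(22.7)
= 1030.3 mm

1030.3


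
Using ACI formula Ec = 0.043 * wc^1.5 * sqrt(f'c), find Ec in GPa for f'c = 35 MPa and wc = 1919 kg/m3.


Ec = 0.043 * 1919^1.5 * sqrt(35) / 1000
= 21.39 GPa

21.39


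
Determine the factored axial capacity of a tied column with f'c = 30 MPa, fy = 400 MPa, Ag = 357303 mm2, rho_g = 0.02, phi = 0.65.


Ast = rho * Ag = 0.02 * 357303 = 7146.06 mm2
phi*Pn = 0.65 * 0.80 * (0.85 * 30 * (357303 - 7146.06) + 400 * 7146.06) / 1000
= 6129.46 kN

6129.46


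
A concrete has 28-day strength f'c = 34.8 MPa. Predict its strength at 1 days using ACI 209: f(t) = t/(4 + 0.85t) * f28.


f(1) = 1 / (4 + 0.85 * 1) * 34.8
= 1 / 4.85 * 34.8
= 7.18 MPa

7.18


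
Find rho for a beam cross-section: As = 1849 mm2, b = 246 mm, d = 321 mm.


rho = As / (b * d)
= 1849 / (246 * 321)
= 0.0234

0.0234


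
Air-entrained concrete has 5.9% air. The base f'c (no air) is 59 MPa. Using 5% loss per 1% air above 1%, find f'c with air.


Strength loss = (5.9 - 1) * 5 = 24.5%
f'c = 59 * (1 - 24.5/100)
= 44.55 MPa

44.55


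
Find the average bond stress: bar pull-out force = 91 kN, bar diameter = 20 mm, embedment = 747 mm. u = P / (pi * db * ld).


u = P / (pi * db * ld)
= 91 * 1000 / (pi * 20 * 747)
= 1.939 MPa

1.939


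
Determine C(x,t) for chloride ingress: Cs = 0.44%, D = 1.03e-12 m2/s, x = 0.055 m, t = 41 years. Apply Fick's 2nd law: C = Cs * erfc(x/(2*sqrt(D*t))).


t_seconds = 41 * 365.25 * 24 * 3600 = 1293861600.0 s
arg = 0.055 / (2 * sqrt(1.03e-12 * 1293861600.0))
= 0.7533
erfc(0.7533) = 0.2867
C = 0.44 * 0.2867 = 0.1262%

0.1262


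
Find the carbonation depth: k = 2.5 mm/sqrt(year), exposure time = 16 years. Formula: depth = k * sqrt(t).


depth = k * sqrt(t)
= 2.5 * sqrt(16)
= 10.0 mm

10.0


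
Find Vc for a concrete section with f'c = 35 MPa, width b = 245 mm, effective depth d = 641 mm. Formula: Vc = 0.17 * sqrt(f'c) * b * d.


Vc = 0.17 * sqrt(35) * 245 * 641 / 1000
= 157.95 kN

157.95


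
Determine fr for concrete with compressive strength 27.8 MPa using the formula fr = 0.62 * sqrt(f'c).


fr = 0.62 * sqrt(27.8)
= 3.269 MPa

3.269


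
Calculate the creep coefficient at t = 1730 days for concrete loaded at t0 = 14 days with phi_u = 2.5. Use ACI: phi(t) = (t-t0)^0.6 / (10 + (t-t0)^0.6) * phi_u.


dt = 1730 - 14 = 1716
phi = 1716^0.6 / (10 + 1716^0.6) * 2.5
= 2.243

2.243


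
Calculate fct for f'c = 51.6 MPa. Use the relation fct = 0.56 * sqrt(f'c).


fct = 0.56 * sqrt(51.6)
= 0.56 * 7.183
= 4.023 MPa

4.023


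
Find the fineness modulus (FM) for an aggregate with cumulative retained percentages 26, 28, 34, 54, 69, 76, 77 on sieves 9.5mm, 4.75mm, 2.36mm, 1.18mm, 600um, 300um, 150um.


FM = sum(cumulative % retained) / 100
= 364 / 100
= 3.64

3.64


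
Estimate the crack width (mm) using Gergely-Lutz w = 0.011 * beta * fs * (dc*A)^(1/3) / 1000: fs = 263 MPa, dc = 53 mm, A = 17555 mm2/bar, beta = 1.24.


w = 0.011 * beta * fs * (dc * A)^(1/3) / 1000
= 0.011 * 1.24 * 263 * (53 * 17555)^(1/3) / 1000
= 0.35 mm

0.35


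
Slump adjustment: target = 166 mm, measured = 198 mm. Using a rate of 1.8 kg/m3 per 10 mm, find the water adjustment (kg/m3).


Difference = 166 - 198 = -32 mm
Water adjustment = -32 * 1.8 / 10 = -5.8 kg/m3

-5.8


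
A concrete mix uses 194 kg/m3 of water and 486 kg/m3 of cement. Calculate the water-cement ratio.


w/c = water / cement
w/c = 194 / 486 = 0.399

0.399


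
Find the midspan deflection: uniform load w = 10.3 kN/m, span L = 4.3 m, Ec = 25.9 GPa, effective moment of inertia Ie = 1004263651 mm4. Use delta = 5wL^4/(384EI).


Convert: L = 4.3 m = 4300 mm, Ec = 25.9 GPa = 25900 MPa
delta = 5 * 10.3 * 4300^4 / (384 * 25900 * 1004263651)
= 1.76 mm

1.76


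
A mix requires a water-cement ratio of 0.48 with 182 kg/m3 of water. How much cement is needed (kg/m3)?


Cement = water / (w/c)
= 182 / 0.48
= 379.2 kg/m3

379.2


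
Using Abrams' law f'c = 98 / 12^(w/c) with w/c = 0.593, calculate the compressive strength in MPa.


f'c = 98 / 12^0.593
= 98 / 4.365
= 22.45 MPa

22.45


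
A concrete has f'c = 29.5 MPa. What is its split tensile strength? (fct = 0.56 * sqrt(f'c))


fct = 0.56 * sqrt(29.5)
= 0.56 * 5.431
= 3.042 MPa

3.042


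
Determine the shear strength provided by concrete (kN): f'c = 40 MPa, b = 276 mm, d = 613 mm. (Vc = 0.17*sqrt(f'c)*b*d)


Vc = 0.17 * sqrt(40) * 276 * 613 / 1000
= 181.91 kN

181.91


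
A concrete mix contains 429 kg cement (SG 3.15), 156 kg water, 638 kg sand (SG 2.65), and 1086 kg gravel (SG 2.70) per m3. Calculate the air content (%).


Vol cement = 429 / (3.15 * 1000) = 0.13619 m3
Vol water = 156 / 1000 = 0.156 m3
Vol sand = 638 / (2.65 * 1000) = 0.240755 m3
Vol gravel = 1086 / (2.70 * 1000) = 0.402222 m3
Total solid + water volume = 0.935167 m3
Air = (1 - 0.935167) * 100 = 6.48%

6.48


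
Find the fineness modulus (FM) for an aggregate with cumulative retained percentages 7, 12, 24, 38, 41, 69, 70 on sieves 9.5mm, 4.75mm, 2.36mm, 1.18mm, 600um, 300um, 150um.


FM = sum(cumulative % retained) / 100
= 261 / 100
= 2.61

2.61


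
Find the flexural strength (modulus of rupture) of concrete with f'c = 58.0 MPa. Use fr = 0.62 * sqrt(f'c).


fr = 0.62 * sqrt(58.0)
= 4.722 MPa

4.722


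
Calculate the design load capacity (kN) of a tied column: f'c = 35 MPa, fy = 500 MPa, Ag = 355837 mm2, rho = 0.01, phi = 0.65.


Ast = rho * Ag = 0.01 * 355837 = 3558.37 mm2
phi*Pn = 0.65 * 0.80 * (0.85 * 35 * (355837 - 3558.37) + 500 * 3558.37) / 1000
= 6374.93 kN

6374.93


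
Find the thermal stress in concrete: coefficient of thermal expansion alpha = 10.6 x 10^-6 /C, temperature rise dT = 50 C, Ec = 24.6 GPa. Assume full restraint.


sigma = alpha * dT * Ec
= 10.6e-6 * 50 * 24.6 * 1000
= 13.038 MPa

13.038


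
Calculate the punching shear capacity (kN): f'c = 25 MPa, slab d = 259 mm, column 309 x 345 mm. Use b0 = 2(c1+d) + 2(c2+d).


b0 = 2*(309 + 259) + 2*(345 + 259) = 2344 mm
Vc = 0.33 * sqrt(25) * 2344 * 259 / 1000
= 1001.71 kN

1001.71


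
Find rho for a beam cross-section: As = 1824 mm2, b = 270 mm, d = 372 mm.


rho = As / (b * d)
= 1824 / (270 * 372)
= 0.0182

0.0182


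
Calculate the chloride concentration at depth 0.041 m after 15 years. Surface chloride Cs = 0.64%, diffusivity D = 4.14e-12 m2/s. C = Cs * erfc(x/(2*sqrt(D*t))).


t_seconds = 15 * 365.25 * 24 * 3600 = 473364000.0 s
arg = 0.041 / (2 * sqrt(4.14e-12 * 473364000.0))
= 0.4631
erfc(0.4631) = 0.5125
C = 0.64 * 0.5125 = 0.328%

0.328


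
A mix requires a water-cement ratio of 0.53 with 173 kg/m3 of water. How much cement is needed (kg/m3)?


Cement = water / (w/c)
= 173 / 0.53
= 326.4 kg/m3

326.4


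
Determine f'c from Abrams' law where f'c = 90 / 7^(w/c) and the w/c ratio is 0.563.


f'c = 90 / 7^0.563
= 90 / 2.991
= 30.09 MPa

30.09


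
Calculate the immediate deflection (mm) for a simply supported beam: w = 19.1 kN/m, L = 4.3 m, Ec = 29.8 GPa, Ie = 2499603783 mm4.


Convert: L = 4.3 m = 4300 mm, Ec = 29.8 GPa = 29800 MPa
delta = 5 * 19.1 * 4300^4 / (384 * 29800 * 2499603783)
= 1.14 mm

1.14


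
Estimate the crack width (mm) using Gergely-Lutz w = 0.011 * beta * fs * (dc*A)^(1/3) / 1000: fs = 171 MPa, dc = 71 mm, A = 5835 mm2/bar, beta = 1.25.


w = 0.011 * beta * fs * (dc * A)^(1/3) / 1000
= 0.011 * 1.25 * 171 * (71 * 5835)^(1/3) / 1000
= 0.175 mm

0.175


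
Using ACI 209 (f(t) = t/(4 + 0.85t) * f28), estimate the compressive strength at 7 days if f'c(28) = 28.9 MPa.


f(7) = 7 / (4 + 0.85 * 7) * 28.9
= 7 / 9.95 * 28.9
= 20.33 MPa

20.33


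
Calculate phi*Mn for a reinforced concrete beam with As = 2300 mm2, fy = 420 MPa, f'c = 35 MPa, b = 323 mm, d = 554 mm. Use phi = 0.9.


a = As * fy / (0.85 * f'c * b)
= 2300 * 420 / (0.85 * 35 * 323)
= 100.5281 mm
Mn = As * fy * (d - a/2) / 10^6
= 486.6089 kN-m
phi*Mn = 0.9 * 486.6089 = 437.95 kN-m

437.95


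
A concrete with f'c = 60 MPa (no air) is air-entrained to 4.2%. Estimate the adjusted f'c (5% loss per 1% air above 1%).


Strength loss = (4.2 - 1) * 5 = 16.0%
f'c = 60 * (1 - 16.0/100)
= 50.4 MPa

50.4


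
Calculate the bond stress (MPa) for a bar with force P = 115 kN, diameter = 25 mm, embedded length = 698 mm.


u = P / (pi * db * ld)
= 115 * 1000 / (pi * 25 * 698)
= 2.098 MPa

2.098


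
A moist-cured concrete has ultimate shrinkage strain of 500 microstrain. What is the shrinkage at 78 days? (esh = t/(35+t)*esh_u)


esh(78) = 78 / (35 + 78) * 500
= 78 / 113 * 500
= 345.1 microstrain

345.1


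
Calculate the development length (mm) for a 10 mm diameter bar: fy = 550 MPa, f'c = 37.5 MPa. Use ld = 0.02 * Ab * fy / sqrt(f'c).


Ab = pi * 10^2 / 4 = 78.54 mm2
ld = 0.02 * 78.54 * 550 / sqrt(37.5)
= 141.1 mm

141.1


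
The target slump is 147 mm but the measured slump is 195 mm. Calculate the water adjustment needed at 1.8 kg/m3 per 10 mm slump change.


Difference = 147 - 195 = -48 mm
Water adjustment = -48 * 1.8 / 10 = -8.6 kg/m3

-8.6


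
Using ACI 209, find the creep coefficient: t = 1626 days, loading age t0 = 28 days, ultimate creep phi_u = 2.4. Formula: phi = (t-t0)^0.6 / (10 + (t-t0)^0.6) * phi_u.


dt = 1626 - 28 = 1598
phi = 1598^0.6 / (10 + 1598^0.6) * 2.4
= 2.144

2.144
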